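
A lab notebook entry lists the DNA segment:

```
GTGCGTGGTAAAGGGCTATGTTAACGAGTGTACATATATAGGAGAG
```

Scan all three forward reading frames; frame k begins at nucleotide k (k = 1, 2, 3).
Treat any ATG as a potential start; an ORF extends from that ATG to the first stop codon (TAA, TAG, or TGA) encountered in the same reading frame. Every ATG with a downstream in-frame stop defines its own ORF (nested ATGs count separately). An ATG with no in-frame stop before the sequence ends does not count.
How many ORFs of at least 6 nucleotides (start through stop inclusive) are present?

1

Frame 1: GTG CGT GGT AAA GGG CTA TGT TAA CGA GTG TAC ATA TAT AGG AGA — no ATG→stop ORF.
Frame 2: TGC GTG GTA AAG GGC TAT GTT AAC GAG TGT ACA TAT ATA GGA GAG — no ATG→stop ORF.
Frame 3: GCG TGG TAA AGG GCT ATG TTA ACG AGT GTA CAT ATA TAG GAG — ATG at 18, stop TAG at 39 → 24 nt.
ORFs ≥ 6 nucleotides: frame 3 18–41 (24 nucleotides). Count = 1.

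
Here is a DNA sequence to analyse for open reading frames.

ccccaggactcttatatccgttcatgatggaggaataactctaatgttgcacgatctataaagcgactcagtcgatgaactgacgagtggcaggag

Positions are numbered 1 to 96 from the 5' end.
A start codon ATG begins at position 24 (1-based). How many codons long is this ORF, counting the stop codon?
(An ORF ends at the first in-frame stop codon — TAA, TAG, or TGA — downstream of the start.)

5

Codons from position 24: ATG (24–26), ATG (27–29), GAG (30–32), GAA (33–35), TAA (36–38).
TAA is the first in-frame stop; that's 5 codons including the stop.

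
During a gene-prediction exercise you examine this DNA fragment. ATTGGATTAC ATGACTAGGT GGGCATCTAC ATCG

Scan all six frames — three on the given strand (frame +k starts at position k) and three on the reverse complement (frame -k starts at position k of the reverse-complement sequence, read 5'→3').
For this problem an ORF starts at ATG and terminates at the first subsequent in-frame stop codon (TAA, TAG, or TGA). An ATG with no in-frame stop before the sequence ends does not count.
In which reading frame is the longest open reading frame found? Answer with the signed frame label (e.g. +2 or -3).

Reverse complement (5'→3'): CGATGTAGATGCCCACCTAGTCATGTAATCCAAT
Frame +1: ATT GGA TTA CAT GAC TAG GTG GGC ATC TAC ATC — no ATG→stop ORF.
Frame +2: TTG GAT TAC ATG ACT AGG TGG GCA TCT ACA TCG — no ATG→stop ORF.
Frame +3: TGG ATT ACA TGA CTA GGT GGG CAT CTA CAT — no ATG→stop ORF.
Frame -1: CGA TGT AGA TGC CCA CCT AGT CAT GTA ATC CAA — no ATG→stop ORF.
Frame -2: GAT GTA GAT GCC CAC CTA GTC ATG TAA TCC AAT — ATG at 23, stop TAA at 26 → 6 nt.
Frame -3: ATG TAG ATG CCC ACC TAG TCA TGT AAT CCA — ATG at 3, stop TAG at 6 → 6 nt; ATG at 9, stop TAG at 18 → 12 nt.
Longest ORF is 12 nt in frame -3 (positions 9–20).

-3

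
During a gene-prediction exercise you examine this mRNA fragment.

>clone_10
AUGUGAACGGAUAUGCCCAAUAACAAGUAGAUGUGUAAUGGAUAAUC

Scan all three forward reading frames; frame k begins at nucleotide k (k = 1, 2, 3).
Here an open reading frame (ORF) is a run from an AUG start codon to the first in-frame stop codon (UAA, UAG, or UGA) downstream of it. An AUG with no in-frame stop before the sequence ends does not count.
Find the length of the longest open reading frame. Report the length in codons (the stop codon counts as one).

6

Frame 1: AUG UGA ACG GAU AUG CCC AAU AAC AAG UAG AUG UGU AAU GGA UAA — AUG at 1, stop UGA at 4 → 6 nt; AUG at 13, stop UAG at 28 → 18 nt; AUG at 31, stop UAA at 43 → 15 nt.
Frame 2: UGU GAA CGG AUA UGC CCA AUA ACA AGU AGA UGU GUA AUG GAU AAU — no AUG→stop ORF.
Frame 3: GUG AAC GGA UAU GCC CAA UAA CAA GUA GAU GUG UAA UGG AUA AUC — no AUG→stop ORF.
Longest: frame 1, positions 13–30, 18 nt = 6 codons = 5 aa. → 6 codons.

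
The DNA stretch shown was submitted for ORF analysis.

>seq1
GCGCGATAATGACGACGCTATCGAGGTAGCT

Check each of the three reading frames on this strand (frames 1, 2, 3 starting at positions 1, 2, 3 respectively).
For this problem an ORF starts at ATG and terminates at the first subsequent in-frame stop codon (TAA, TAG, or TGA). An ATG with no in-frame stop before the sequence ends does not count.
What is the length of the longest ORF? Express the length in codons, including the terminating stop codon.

7

Frame 1: GCG CGA TAA TGA CGA CGC TAT CGA GGT AGC — no ATG→stop ORF.
Frame 2: CGC GAT AAT GAC GAC GCT ATC GAG GTA GCT — no ATG→stop ORF.
Frame 3: GCG ATA ATG ACG ACG CTA TCG AGG TAG — ATG at 9, stop TAG at 27 → 21 nt.
Longest: frame 3, positions 9–29, 21 nt = 7 codons = 6 aa. → 7 codons.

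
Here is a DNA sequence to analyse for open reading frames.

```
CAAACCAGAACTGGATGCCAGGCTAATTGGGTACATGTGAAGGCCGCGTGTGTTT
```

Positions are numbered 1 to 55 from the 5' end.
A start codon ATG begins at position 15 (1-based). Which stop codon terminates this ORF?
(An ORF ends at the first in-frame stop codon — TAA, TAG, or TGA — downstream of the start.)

TAA

Codons from position 15: ATG (15–17), CCA (18–20), GGC (21–23), TAA (24–26).
The first in-frame stop codon is TAA.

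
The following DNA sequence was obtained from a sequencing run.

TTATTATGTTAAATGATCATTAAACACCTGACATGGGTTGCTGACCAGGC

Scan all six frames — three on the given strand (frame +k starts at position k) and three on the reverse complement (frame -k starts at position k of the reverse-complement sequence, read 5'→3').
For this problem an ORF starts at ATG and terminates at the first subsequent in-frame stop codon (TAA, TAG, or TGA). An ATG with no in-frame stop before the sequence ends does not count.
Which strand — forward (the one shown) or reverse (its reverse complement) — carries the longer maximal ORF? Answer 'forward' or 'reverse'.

forward

Reverse complement (5'→3'): GCCTGGTCAGCAACCCATGTCAGGTGTTTAATGATCATTTAACATAATAA
Frame +1: TTA TTA TGT TAA ATG ATC ATT AAA CAC CTG ACA TGG GTT GCT GAC CAG — no ATG→stop ORF.
Frame +2: TAT TAT GTT AAA TGA TCA TTA AAC ACC TGA CAT GGG TTG CTG ACC AGG — no ATG→stop ORF.
Frame +3: ATT ATG TTA AAT GAT CAT TAA ACA CCT GAC ATG GGT TGC TGA CCA GGC — ATG at 6, stop TAA at 21 → 18 nt; ATG at 33, stop TGA at 42 → 12 nt.
Frame -1: GCC TGG TCA GCA ACC CAT GTC AGG TGT TTA ATG ATC ATT TAA CAT AAT — ATG at 31, stop TAA at 40 → 12 nt.
Frame -2: CCT GGT CAG CAA CCC ATG TCA GGT GTT TAA TGA TCA TTT AAC ATA ATA — ATG at 17, stop TAA at 29 → 15 nt.
Frame -3: CTG GTC AGC AAC CCA TGT CAG GTG TTT AAT GAT CAT TTA ACA TAA TAA — no ATG→stop ORF.
Forward-strand max 18 nt; reverse-strand max 15 nt. The forward strand has the longer ORF.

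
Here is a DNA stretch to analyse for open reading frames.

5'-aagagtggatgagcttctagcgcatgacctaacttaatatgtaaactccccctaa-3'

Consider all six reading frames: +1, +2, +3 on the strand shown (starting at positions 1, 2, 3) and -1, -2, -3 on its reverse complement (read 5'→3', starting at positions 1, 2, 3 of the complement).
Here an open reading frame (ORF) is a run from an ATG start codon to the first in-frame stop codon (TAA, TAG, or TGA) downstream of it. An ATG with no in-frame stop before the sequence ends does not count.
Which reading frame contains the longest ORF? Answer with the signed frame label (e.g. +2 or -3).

Reverse complement (5'→3'): TTAGGGGGAGTTTACATATTAAGTTAGGTCATGCGCTAGAAGCTCATCCACTCTT
Frame +1: AAG AGT GGA TGA GCT TCT AGC GCA TGA CCT AAC TTA ATA TGT AAA CTC CCC CTA — no ATG→stop ORF.
Frame +2: AGA GTG GAT GAG CTT CTA GCG CAT GAC CTA ACT TAA TAT GTA AAC TCC CCC TAA — no ATG→stop ORF.
Frame +3: GAG TGG ATG AGC TTC TAG CGC ATG ACC TAA CTT AAT ATG TAA ACT CCC CCT — ATG at 9, stop TAG at 18 → 12 nt; ATG at 24, stop TAA at 30 → 9 nt; ATG at 39, stop TAA at 42 → 6 nt.
Frame -1: TTA GGG GGA GTT TAC ATA TTA AGT TAG GTC ATG CGC TAG AAG CTC ATC CAC TCT — ATG at 31, stop TAG at 37 → 9 nt.
Frame -2: TAG GGG GAG TTT ACA TAT TAA GTT AGG TCA TGC GCT AGA AGC TCA TCC ACT CTT — no ATG→stop ORF.
Frame -3: AGG GGG AGT TTA CAT ATT AAG TTA GGT CAT GCG CTA GAA GCT CAT CCA CTC — no ATG→stop ORF.
Longest ORF is 12 nt in frame +3 (positions 9–20).

+3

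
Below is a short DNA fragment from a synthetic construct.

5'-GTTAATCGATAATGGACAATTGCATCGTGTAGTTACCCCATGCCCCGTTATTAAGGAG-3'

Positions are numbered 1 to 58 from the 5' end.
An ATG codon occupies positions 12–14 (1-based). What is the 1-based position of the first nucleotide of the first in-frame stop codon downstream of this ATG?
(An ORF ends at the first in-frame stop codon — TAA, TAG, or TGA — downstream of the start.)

Codons from position 12: ATG (12–14), GAC (15–17), AAT (18–20), TGC (21–23), ATC (24–26), GTG (27–29), TAG (30–32).
TAG is a stop codon; it begins at position 30.

30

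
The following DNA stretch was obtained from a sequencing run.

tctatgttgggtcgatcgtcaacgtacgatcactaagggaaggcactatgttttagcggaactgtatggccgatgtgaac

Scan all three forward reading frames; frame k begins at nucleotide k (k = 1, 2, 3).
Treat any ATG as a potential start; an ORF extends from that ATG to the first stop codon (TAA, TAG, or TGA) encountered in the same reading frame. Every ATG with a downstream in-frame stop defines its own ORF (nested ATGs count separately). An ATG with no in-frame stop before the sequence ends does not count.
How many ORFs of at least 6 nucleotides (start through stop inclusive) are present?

Frame 1: TCT ATG TTG GGT CGA TCG TCA ACG TAC GAT CAC TAA GGG AAG GCA CTA TGT TTT AGC GGA ACT GTA TGG CCG ATG TGA — ATG at 4, stop TAA at 34 → 33 nt; ATG at 73, stop TGA at 76 → 6 nt.
Frame 2: CTA TGT TGG GTC GAT CGT CAA CGT ACG ATC ACT AAG GGA AGG CAC TAT GTT TTA GCG GAA CTG TAT GGC CGA TGT GAA — no ATG→stop ORF.
Frame 3: TAT GTT GGG TCG ATC GTC AAC GTA CGA TCA CTA AGG GAA GGC ACT ATG TTT TAG CGG AAC TGT ATG GCC GAT GTG AAC — ATG at 48, stop TAG at 54 → 9 nt.
ORFs ≥ 6 nucleotides: frame 1 4–36 (33 nucleotides), frame 1 73–78 (6 nucleotides), frame 3 48–56 (9 nucleotides). Count = 3.

3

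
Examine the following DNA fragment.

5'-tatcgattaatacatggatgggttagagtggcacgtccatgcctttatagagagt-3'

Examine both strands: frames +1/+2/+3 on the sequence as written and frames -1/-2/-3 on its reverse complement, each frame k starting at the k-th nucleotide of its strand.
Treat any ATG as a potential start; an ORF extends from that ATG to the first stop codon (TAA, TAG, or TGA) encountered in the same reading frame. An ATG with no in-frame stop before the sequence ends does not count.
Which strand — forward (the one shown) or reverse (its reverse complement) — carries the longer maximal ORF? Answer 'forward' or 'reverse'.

reverse

Reverse complement (5'→3'): ACTCTCTATAAAGGCATGGACGTGCCACTCTAACCCATCCATGTATTAATCGATA
Frame +1: TAT CGA TTA ATA CAT GGA TGG GTT AGA GTG GCA CGT CCA TGC CTT TAT AGA GAG — no ATG→stop ORF.
Frame +2: ATC GAT TAA TAC ATG GAT GGG TTA GAG TGG CAC GTC CAT GCC TTT ATA GAG AGT — no ATG→stop ORF.
Frame +3: TCG ATT AAT ACA TGG ATG GGT TAG AGT GGC ACG TCC ATG CCT TTA TAG AGA — ATG at 18, stop TAG at 24 → 9 nt; ATG at 39, stop TAG at 48 → 12 nt.
Frame -1: ACT CTC TAT AAA GGC ATG GAC GTG CCA CTC TAA CCC ATC CAT GTA TTA ATC GAT — ATG at 16, stop TAA at 31 → 18 nt.
Frame -2: CTC TCT ATA AAG GCA TGG ACG TGC CAC TCT AAC CCA TCC ATG TAT TAA TCG ATA — ATG at 41, stop TAA at 47 → 9 nt.
Frame -3: TCT CTA TAA AGG CAT GGA CGT GCC ACT CTA ACC CAT CCA TGT ATT AAT CGA — no ATG→stop ORF.
Forward-strand max 12 nt; reverse-strand max 18 nt. The reverse strand has the longer ORF.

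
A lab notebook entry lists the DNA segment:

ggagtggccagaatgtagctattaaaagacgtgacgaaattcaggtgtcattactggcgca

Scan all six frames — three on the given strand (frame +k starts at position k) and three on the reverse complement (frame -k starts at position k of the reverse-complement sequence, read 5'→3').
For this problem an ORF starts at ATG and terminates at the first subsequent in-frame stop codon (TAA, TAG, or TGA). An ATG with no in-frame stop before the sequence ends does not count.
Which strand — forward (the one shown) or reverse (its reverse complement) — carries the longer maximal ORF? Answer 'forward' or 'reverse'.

Reverse complement (5'→3'): TGCGCCAGTAATGACACCTGAATTTCGTCACGTCTTTTAATAGCTACATTCTGGCCACTCC
Frame +1: GGA GTG GCC AGA ATG TAG CTA TTA AAA GAC GTG ACG AAA TTC AGG TGT CAT TAC TGG CGC — ATG at 13, stop TAG at 16 → 6 nt.
Frame +2: GAG TGG CCA GAA TGT AGC TAT TAA AAG ACG TGA CGA AAT TCA GGT GTC ATT ACT GGC GCA — no ATG→stop ORF.
Frame +3: AGT GGC CAG AAT GTA GCT ATT AAA AGA CGT GAC GAA ATT CAG GTG TCA TTA CTG GCG — no ATG→stop ORF.
Frame -1: TGC GCC AGT AAT GAC ACC TGA ATT TCG TCA CGT CTT TTA ATA GCT ACA TTC TGG CCA CTC — no ATG→stop ORF.
Frame -2: GCG CCA GTA ATG ACA CCT GAA TTT CGT CAC GTC TTT TAA TAG CTA CAT TCT GGC CAC TCC — ATG at 11, stop TAA at 38 → 30 nt.
Frame -3: CGC CAG TAA TGA CAC CTG AAT TTC GTC ACG TCT TTT AAT AGC TAC ATT CTG GCC ACT — no ATG→stop ORF.
Forward-strand max 6 nt; reverse-strand max 30 nt. The reverse strand has the longer ORF.

reverse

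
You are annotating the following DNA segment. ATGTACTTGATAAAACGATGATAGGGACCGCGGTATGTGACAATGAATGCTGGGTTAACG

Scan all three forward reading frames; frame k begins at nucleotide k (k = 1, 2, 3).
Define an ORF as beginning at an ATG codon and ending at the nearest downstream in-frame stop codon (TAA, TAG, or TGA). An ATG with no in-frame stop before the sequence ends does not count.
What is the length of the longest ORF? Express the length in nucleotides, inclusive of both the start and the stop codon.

21

Frame 1: ATG TAC TTG ATA AAA CGA TGA TAG GGA CCG CGG TAT GTG ACA ATG AAT GCT GGG TTA ACG — ATG at 1, stop TGA at 19 → 21 nt.
Frame 2: TGT ACT TGA TAA AAC GAT GAT AGG GAC CGC GGT ATG TGA CAA TGA ATG CTG GGT TAA — ATG at 35, stop TGA at 38 → 6 nt; ATG at 47, stop TAA at 56 → 12 nt.
Frame 3: GTA CTT GAT AAA ACG ATG ATA GGG ACC GCG GTA TGT GAC AAT GAA TGC TGG GTT AAC — no ATG→stop ORF.
Longest: frame 1, positions 1–21, 21 nt = 7 codons = 6 aa. → 21 nucleotides.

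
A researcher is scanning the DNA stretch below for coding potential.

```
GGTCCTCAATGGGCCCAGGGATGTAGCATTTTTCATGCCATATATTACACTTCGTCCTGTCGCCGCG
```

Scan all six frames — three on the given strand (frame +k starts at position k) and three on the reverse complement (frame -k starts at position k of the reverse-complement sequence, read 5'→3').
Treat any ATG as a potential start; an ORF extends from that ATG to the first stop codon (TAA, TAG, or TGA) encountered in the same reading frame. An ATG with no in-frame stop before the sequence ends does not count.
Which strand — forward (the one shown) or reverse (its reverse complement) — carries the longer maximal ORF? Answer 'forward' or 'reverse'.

reverse

Reverse complement (5'→3'): CGCGGCGACAGGACGAAGTGTAATATATGGCATGAAAAATGCTACATCCCTGGGCCCATTGAGGACC
Frame +1: GGT CCT CAA TGG GCC CAG GGA TGT AGC ATT TTT CAT GCC ATA TAT TAC ACT TCG TCC TGT CGC CGC — no ATG→stop ORF.
Frame +2: GTC CTC AAT GGG CCC AGG GAT GTA GCA TTT TTC ATG CCA TAT ATT ACA CTT CGT CCT GTC GCC GCG — no ATG→stop ORF.
Frame +3: TCC TCA ATG GGC CCA GGG ATG TAG CAT TTT TCA TGC CAT ATA TTA CAC TTC GTC CTG TCG CCG — ATG at 9, stop TAG at 24 → 18 nt; ATG at 21, stop TAG at 24 → 6 nt.
Frame -1: CGC GGC GAC AGG ACG AAG TGT AAT ATA TGG CAT GAA AAA TGC TAC ATC CCT GGG CCC ATT GAG GAC — no ATG→stop ORF.
Frame -2: GCG GCG ACA GGA CGA AGT GTA ATA TAT GGC ATG AAA AAT GCT ACA TCC CTG GGC CCA TTG AGG ACC — no ATG→stop ORF.
Frame -3: CGG CGA CAG GAC GAA GTG TAA TAT ATG GCA TGA AAA ATG CTA CAT CCC TGG GCC CAT TGA GGA — ATG at 27, stop TGA at 33 → 9 nt; ATG at 39, stop TGA at 60 → 24 nt.
Forward-strand max 18 nt; reverse-strand max 24 nt. The reverse strand has the longer ORF.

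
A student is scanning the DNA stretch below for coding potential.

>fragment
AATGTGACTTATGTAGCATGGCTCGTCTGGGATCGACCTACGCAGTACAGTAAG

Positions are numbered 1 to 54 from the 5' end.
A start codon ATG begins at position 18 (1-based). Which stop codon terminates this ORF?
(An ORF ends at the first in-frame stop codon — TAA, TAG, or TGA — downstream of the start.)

TAA

Codons from position 18: ATG (18–20), GCT (21–23), CGT (24–26), CTG (27–29), GGA (30–32), TCG (33–35), ACC (36–38), TAC (39–41), GCA (42–44), GTA (45–47), CAG (48–50), TAA (51–53).
The first in-frame stop codon is TAA.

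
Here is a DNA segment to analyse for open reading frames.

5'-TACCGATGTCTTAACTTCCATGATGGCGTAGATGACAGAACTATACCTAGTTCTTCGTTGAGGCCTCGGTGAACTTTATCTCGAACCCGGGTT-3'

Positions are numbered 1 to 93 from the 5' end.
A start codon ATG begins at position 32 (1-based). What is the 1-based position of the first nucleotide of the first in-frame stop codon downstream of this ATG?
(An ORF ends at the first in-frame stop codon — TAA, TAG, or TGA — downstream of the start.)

59

Codons from position 32: ATG (32–34), ACA (35–37), GAA (38–40), CTA (41–43), TAC (44–46), CTA (47–49), GTT (50–52), CTT (53–55), CGT (56–58), TGA (59–61).
TGA is a stop codon; it begins at position 59.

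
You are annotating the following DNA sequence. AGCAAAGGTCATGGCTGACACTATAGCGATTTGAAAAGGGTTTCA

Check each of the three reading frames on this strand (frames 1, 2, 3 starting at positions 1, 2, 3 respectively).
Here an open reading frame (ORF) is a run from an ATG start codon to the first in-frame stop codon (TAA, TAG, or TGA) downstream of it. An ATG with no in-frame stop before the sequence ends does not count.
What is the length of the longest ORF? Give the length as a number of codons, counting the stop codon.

8

Frame 1: AGC AAA GGT CAT GGC TGA CAC TAT AGC GAT TTG AAA AGG GTT TCA — no ATG→stop ORF.
Frame 2: GCA AAG GTC ATG GCT GAC ACT ATA GCG ATT TGA AAA GGG TTT — ATG at 11, stop TGA at 32 → 24 nt.
Frame 3: CAA AGG TCA TGG CTG ACA CTA TAG CGA TTT GAA AAG GGT TTC — no ATG→stop ORF.
Longest: frame 2, positions 11–34, 24 nt = 8 codons = 7 aa. → 8 codons.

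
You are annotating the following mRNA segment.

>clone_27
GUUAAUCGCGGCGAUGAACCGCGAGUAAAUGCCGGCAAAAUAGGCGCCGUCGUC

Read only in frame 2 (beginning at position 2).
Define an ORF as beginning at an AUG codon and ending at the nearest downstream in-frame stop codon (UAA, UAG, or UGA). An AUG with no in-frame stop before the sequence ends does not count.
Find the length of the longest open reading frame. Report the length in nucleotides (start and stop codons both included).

Frame 2: UUA AUC GCG GCG AUG AAC CGC GAG UAA AUG CCG GCA AAA UAG GCG CCG UCG — AUG at 14, stop UAA at 26 → 15 nt; AUG at 29, stop UAG at 41 → 15 nt.
Longest: frame 2, positions 14–28, 15 nt = 5 codons = 4 aa. → 15 nucleotides.

15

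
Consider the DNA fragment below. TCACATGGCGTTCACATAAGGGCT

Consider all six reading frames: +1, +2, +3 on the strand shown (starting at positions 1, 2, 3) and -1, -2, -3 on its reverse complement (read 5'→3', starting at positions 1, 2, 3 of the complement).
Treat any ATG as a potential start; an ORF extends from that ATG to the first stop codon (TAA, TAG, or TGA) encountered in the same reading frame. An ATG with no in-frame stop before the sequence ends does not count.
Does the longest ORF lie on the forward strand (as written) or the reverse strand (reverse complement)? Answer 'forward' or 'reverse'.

forward

Reverse complement (5'→3'): AGCCCTTATGTGAACGCCATGTGA
Frame +1: TCA CAT GGC GTT CAC ATA AGG GCT — no ATG→stop ORF.
Frame +2: CAC ATG GCG TTC ACA TAA GGG — ATG at 5, stop TAA at 17 → 15 nt.
Frame +3: ACA TGG CGT TCA CAT AAG GGC — no ATG→stop ORF.
Frame -1: AGC CCT TAT GTG AAC GCC ATG TGA — ATG at 19, stop TGA at 22 → 6 nt.
Frame -2: GCC CTT ATG TGA ACG CCA TGT — ATG at 8, stop TGA at 11 → 6 nt.
Frame -3: CCC TTA TGT GAA CGC CAT GTG — no ATG→stop ORF.
Forward-strand max 15 nt; reverse-strand max 6 nt. The forward strand has the longer ORF.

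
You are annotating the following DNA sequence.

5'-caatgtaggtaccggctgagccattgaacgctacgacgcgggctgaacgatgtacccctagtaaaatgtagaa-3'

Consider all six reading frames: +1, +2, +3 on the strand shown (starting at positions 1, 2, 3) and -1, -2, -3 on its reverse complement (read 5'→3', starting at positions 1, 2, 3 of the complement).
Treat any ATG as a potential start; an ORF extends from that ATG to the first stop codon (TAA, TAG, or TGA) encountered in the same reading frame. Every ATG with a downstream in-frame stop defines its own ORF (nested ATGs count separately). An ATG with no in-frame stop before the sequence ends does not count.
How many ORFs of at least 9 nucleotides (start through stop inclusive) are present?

Reverse complement (5'→3'): TTCTACATTTTACTAGGGGTACATCGTTCAGCCCGCGTCGTAGCGTTCAATGGCTCAGCCGGTACCTACATTG
Frame +1: CAA TGT AGG TAC CGG CTG AGC CAT TGA ACG CTA CGA CGC GGG CTG AAC GAT GTA CCC CTA GTA AAA TGT AGA — no ATG→stop ORF.
Frame +2: AAT GTA GGT ACC GGC TGA GCC ATT GAA CGC TAC GAC GCG GGC TGA ACG ATG TAC CCC TAG TAA AAT GTA GAA — ATG at 50, stop TAG at 59 → 12 nt.
Frame +3: ATG TAG GTA CCG GCT GAG CCA TTG AAC GCT ACG ACG CGG GCT GAA CGA TGT ACC CCT AGT AAA ATG TAG — ATG at 3, stop TAG at 6 → 6 nt; ATG at 66, stop TAG at 69 → 6 nt.
Frame -1: TTC TAC ATT TTA CTA GGG GTA CAT CGT TCA GCC CGC GTC GTA GCG TTC AAT GGC TCA GCC GGT ACC TAC ATT — no ATG→stop ORF.
Frame -2: TCT ACA TTT TAC TAG GGG TAC ATC GTT CAG CCC GCG TCG TAG CGT TCA ATG GCT CAG CCG GTA CCT ACA TTG — no ATG→stop ORF.
Frame -3: CTA CAT TTT ACT AGG GGT ACA TCG TTC AGC CCG CGT CGT AGC GTT CAA TGG CTC AGC CGG TAC CTA CAT — no ATG→stop ORF.
ORFs ≥ 9 nucleotides: frame +2 50–61 (12 nucleotides). Count = 1.

1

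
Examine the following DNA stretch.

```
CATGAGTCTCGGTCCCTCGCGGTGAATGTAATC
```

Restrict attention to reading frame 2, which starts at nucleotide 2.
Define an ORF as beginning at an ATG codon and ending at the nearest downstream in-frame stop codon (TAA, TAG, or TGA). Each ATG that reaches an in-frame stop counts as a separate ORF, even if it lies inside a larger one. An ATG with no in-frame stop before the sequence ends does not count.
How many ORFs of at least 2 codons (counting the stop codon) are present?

2

Frame 2: ATG AGT CTC GGT CCC TCG CGG TGA ATG TAA — ATG at 2, stop TGA at 23 → 24 nt; ATG at 26, stop TAA at 29 → 6 nt.
ORFs ≥ 2 codons: frame 2 2–25 (8 codons), frame 2 26–31 (2 codons). Count = 2.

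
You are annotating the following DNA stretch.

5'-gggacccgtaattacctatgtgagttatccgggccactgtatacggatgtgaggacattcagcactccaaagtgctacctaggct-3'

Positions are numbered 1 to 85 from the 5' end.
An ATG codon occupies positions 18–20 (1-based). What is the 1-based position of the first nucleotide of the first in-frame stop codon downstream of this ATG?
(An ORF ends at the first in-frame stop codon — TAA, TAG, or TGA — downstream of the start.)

21

Codons from position 18: ATG (18–20), TGA (21–23).
TGA is a stop codon; it begins at position 21.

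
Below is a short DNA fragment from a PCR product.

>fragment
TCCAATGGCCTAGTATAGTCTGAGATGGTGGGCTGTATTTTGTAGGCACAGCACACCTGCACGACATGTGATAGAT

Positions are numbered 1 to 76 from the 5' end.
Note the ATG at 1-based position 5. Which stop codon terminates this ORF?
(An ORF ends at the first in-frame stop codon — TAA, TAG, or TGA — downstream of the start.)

TAG

Codons from position 5: ATG (5–7), GCC (8–10), TAG (11–13).
The first in-frame stop codon is TAG.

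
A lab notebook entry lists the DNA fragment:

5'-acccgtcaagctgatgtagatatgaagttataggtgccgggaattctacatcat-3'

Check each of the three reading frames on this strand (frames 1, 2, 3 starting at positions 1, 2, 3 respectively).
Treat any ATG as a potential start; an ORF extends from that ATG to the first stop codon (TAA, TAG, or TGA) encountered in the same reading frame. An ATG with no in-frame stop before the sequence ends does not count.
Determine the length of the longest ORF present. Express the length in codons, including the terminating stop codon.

Frame 1: ACC CGT CAA GCT GAT GTA GAT ATG AAG TTA TAG GTG CCG GGA ATT CTA CAT CAT — ATG at 22, stop TAG at 31 → 12 nt.
Frame 2: CCC GTC AAG CTG ATG TAG ATA TGA AGT TAT AGG TGC CGG GAA TTC TAC ATC — ATG at 14, stop TAG at 17 → 6 nt.
Frame 3: CCG TCA AGC TGA TGT AGA TAT GAA GTT ATA GGT GCC GGG AAT TCT ACA TCA — no ATG→stop ORF.
Longest: frame 1, positions 22–33, 12 nt = 4 codons = 3 aa. → 4 codons.

4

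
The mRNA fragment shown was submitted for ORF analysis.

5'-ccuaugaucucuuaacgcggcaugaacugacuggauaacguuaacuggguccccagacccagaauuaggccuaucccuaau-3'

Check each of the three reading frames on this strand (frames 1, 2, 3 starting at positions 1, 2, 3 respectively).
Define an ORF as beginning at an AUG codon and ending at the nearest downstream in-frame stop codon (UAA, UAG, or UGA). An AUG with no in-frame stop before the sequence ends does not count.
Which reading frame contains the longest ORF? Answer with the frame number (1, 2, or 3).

1

Frame 1: CCU AUG AUC UCU UAA CGC GGC AUG AAC UGA CUG GAU AAC GUU AAC UGG GUC CCC AGA CCC AGA AUU AGG CCU AUC CCU AAU — AUG at 4, stop UAA at 13 → 12 nt; AUG at 22, stop UGA at 28 → 9 nt.
Frame 2: CUA UGA UCU CUU AAC GCG GCA UGA ACU GAC UGG AUA ACG UUA ACU GGG UCC CCA GAC CCA GAA UUA GGC CUA UCC CUA — no AUG→stop ORF.
Frame 3: UAU GAU CUC UUA ACG CGG CAU GAA CUG ACU GGA UAA CGU UAA CUG GGU CCC CAG ACC CAG AAU UAG GCC UAU CCC UAA — no AUG→stop ORF.
Longest ORF is 12 nt in frame 1 (positions 4–15).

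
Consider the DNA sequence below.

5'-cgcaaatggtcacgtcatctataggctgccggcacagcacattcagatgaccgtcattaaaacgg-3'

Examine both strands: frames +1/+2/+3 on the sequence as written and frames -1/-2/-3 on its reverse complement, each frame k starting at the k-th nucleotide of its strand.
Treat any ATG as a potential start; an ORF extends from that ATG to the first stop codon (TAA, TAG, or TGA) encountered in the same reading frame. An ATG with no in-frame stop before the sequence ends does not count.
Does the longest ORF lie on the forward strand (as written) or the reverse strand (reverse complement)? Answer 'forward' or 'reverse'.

Reverse complement (5'→3'): CCGTTTTAATGACGGTCATCTGAATGTGCTGTGCCGGCAGCCTATAGATGACGTGACCATTTGCG
Frame +1: CGC AAA TGG TCA CGT CAT CTA TAG GCT GCC GGC ACA GCA CAT TCA GAT GAC CGT CAT TAA AAC — no ATG→stop ORF.
Frame +2: GCA AAT GGT CAC GTC ATC TAT AGG CTG CCG GCA CAG CAC ATT CAG ATG ACC GTC ATT AAA ACG — no ATG→stop ORF.
Frame +3: CAA ATG GTC ACG TCA TCT ATA GGC TGC CGG CAC AGC ACA TTC AGA TGA CCG TCA TTA AAA CGG — ATG at 6, stop TGA at 48 → 45 nt.
Frame -1: CCG TTT TAA TGA CGG TCA TCT GAA TGT GCT GTG CCG GCA GCC TAT AGA TGA CGT GAC CAT TTG — no ATG→stop ORF.
Frame -2: CGT TTT AAT GAC GGT CAT CTG AAT GTG CTG TGC CGG CAG CCT ATA GAT GAC GTG ACC ATT TGC — no ATG→stop ORF.
Frame -3: GTT TTA ATG ACG GTC ATC TGA ATG TGC TGT GCC GGC AGC CTA TAG ATG ACG TGA CCA TTT GCG — ATG at 9, stop TGA at 21 → 15 nt; ATG at 24, stop TAG at 45 → 24 nt; ATG at 48, stop TGA at 54 → 9 nt.
Forward-strand max 45 nt; reverse-strand max 24 nt. The forward strand has the longer ORF.

forward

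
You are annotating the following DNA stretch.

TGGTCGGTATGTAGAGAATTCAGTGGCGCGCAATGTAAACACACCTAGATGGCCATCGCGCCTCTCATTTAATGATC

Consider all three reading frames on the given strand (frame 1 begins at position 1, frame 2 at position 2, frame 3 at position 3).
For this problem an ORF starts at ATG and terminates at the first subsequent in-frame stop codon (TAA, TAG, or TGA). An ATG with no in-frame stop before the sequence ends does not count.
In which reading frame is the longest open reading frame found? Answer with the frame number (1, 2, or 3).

Frame 1: TGG TCG GTA TGT AGA GAA TTC AGT GGC GCG CAA TGT AAA CAC ACC TAG ATG GCC ATC GCG CCT CTC ATT TAA TGA — ATG at 49, stop TAA at 70 → 24 nt.
Frame 2: GGT CGG TAT GTA GAG AAT TCA GTG GCG CGC AAT GTA AAC ACA CCT AGA TGG CCA TCG CGC CTC TCA TTT AAT GAT — no ATG→stop ORF.
Frame 3: GTC GGT ATG TAG AGA ATT CAG TGG CGC GCA ATG TAA ACA CAC CTA GAT GGC CAT CGC GCC TCT CAT TTA ATG ATC — ATG at 9, stop TAG at 12 → 6 nt; ATG at 33, stop TAA at 36 → 6 nt.
Longest ORF is 24 nt in frame 1 (positions 49–72).

1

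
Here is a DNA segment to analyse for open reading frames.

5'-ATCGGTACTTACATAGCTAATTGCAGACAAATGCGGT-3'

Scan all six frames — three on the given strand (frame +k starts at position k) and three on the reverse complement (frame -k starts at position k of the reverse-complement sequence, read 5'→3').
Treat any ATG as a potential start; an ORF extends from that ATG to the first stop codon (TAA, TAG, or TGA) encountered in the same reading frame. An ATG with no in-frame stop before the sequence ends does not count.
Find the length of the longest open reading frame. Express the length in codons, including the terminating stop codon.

2

Reverse complement (5'→3'): ACCGCATTTGTCTGCAATTAGCTATGTAAGTACCGAT
Frame +1: ATC GGT ACT TAC ATA GCT AAT TGC AGA CAA ATG CGG — no ATG→stop ORF.
Frame +2: TCG GTA CTT ACA TAG CTA ATT GCA GAC AAA TGC GGT — no ATG→stop ORF.
Frame +3: CGG TAC TTA CAT AGC TAA TTG CAG ACA AAT GCG — no ATG→stop ORF.
Frame -1: ACC GCA TTT GTC TGC AAT TAG CTA TGT AAG TAC CGA — no ATG→stop ORF.
Frame -2: CCG CAT TTG TCT GCA ATT AGC TAT GTA AGT ACC GAT — no ATG→stop ORF.
Frame -3: CGC ATT TGT CTG CAA TTA GCT ATG TAA GTA CCG — ATG at 24, stop TAA at 27 → 6 nt.
Longest: frame -3, positions 24–29, 6 nt = 2 codons = 1 aa. → 2 codons.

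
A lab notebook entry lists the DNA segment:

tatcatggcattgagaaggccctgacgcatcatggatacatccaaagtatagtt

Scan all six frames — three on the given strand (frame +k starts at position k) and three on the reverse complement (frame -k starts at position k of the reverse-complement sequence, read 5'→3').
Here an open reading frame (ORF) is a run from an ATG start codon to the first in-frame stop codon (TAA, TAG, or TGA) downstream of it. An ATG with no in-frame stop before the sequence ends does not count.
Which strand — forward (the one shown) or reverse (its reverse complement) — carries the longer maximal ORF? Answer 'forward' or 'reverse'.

Reverse complement (5'→3'): AACTATACTTTGGATGTATCCATGATGCGTCAGGGCCTTCTCAATGCCATGATA
Frame +1: TAT CAT GGC ATT GAG AAG GCC CTG ACG CAT CAT GGA TAC ATC CAA AGT ATA GTT — no ATG→stop ORF.
Frame +2: ATC ATG GCA TTG AGA AGG CCC TGA CGC ATC ATG GAT ACA TCC AAA GTA TAG — ATG at 5, stop TGA at 23 → 21 nt; ATG at 32, stop TAG at 50 → 21 nt.
Frame +3: TCA TGG CAT TGA GAA GGC CCT GAC GCA TCA TGG ATA CAT CCA AAG TAT AGT — no ATG→stop ORF.
Frame -1: AAC TAT ACT TTG GAT GTA TCC ATG ATG CGT CAG GGC CTT CTC AAT GCC ATG ATA — no ATG→stop ORF.
Frame -2: ACT ATA CTT TGG ATG TAT CCA TGA TGC GTC AGG GCC TTC TCA ATG CCA TGA — ATG at 14, stop TGA at 23 → 12 nt; ATG at 44, stop TGA at 50 → 9 nt.
Frame -3: CTA TAC TTT GGA TGT ATC CAT GAT GCG TCA GGG CCT TCT CAA TGC CAT GAT — no ATG→stop ORF.
Forward-strand max 21 nt; reverse-strand max 12 nt. The forward strand has the longer ORF.

forward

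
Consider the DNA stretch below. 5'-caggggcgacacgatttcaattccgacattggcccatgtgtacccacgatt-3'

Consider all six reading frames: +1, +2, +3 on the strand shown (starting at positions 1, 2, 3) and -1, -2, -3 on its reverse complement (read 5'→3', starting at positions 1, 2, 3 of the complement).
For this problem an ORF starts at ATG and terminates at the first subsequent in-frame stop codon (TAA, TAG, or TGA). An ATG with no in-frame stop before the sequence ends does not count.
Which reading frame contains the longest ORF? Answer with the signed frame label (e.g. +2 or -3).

-3

Reverse complement (5'→3'): AATCGTGGGTACACATGGGCCAATGTCGGAATTGAAATCGTGTCGCCCCTG
Frame +1: CAG GGG CGA CAC GAT TTC AAT TCC GAC ATT GGC CCA TGT GTA CCC ACG ATT — no ATG→stop ORF.
Frame +2: AGG GGC GAC ACG ATT TCA ATT CCG ACA TTG GCC CAT GTG TAC CCA CGA — no ATG→stop ORF.
Frame +3: GGG GCG ACA CGA TTT CAA TTC CGA CAT TGG CCC ATG TGT ACC CAC GAT — no ATG→stop ORF.
Frame -1: AAT CGT GGG TAC ACA TGG GCC AAT GTC GGA ATT GAA ATC GTG TCG CCC CTG — no ATG→stop ORF.
Frame -2: ATC GTG GGT ACA CAT GGG CCA ATG TCG GAA TTG AAA TCG TGT CGC CCC — no ATG→stop ORF.
Frame -3: TCG TGG GTA CAC ATG GGC CAA TGT CGG AAT TGA AAT CGT GTC GCC CCT — ATG at 15, stop TGA at 33 → 21 nt.
Longest ORF is 21 nt in frame -3 (positions 15–35).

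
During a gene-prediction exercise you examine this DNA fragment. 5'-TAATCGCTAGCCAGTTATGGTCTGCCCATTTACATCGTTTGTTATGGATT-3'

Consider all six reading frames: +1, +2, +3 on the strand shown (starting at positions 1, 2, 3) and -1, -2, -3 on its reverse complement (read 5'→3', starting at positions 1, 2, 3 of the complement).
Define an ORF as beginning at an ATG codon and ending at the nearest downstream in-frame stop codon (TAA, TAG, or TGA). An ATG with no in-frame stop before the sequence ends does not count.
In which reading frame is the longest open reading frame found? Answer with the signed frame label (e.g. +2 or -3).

Reverse complement (5'→3'): AATCCATAACAAACGATGTAAATGGGCAGACCATAACTGGCTAGCGATTA
Frame +1: TAA TCG CTA GCC AGT TAT GGT CTG CCC ATT TAC ATC GTT TGT TAT GGA — no ATG→stop ORF.
Frame +2: AAT CGC TAG CCA GTT ATG GTC TGC CCA TTT ACA TCG TTT GTT ATG GAT — no ATG→stop ORF.
Frame +3: ATC GCT AGC CAG TTA TGG TCT GCC CAT TTA CAT CGT TTG TTA TGG ATT — no ATG→stop ORF.
Frame -1: AAT CCA TAA CAA ACG ATG TAA ATG GGC AGA CCA TAA CTG GCT AGC GAT — ATG at 16, stop TAA at 19 → 6 nt; ATG at 22, stop TAA at 34 → 15 nt.
Frame -2: ATC CAT AAC AAA CGA TGT AAA TGG GCA GAC CAT AAC TGG CTA GCG ATT — no ATG→stop ORF.
Frame -3: TCC ATA ACA AAC GAT GTA AAT GGG CAG ACC ATA ACT GGC TAG CGA TTA — no ATG→stop ORF.
Longest ORF is 15 nt in frame -1 (positions 22–36).

-1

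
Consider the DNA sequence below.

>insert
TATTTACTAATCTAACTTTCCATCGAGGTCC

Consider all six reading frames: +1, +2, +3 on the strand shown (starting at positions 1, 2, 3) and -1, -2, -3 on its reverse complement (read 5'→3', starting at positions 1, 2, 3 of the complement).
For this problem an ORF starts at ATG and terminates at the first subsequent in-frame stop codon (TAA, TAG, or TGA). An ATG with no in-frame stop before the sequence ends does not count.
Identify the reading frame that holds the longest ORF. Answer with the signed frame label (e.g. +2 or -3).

Reverse complement (5'→3'): GGACCTCGATGGAAAGTTAGATTAGTAAATA
Frame +1: TAT TTA CTA ATC TAA CTT TCC ATC GAG GTC — no ATG→stop ORF.
Frame +2: ATT TAC TAA TCT AAC TTT CCA TCG AGG TCC — no ATG→stop ORF.
Frame +3: TTT ACT AAT CTA ACT TTC CAT CGA GGT — no ATG→stop ORF.
Frame -1: GGA CCT CGA TGG AAA GTT AGA TTA GTA AAT — no ATG→stop ORF.
Frame -2: GAC CTC GAT GGA AAG TTA GAT TAG TAA ATA — no ATG→stop ORF.
Frame -3: ACC TCG ATG GAA AGT TAG ATT AGT AAA — ATG at 9, stop TAG at 18 → 12 nt.
Longest ORF is 12 nt in frame -3 (positions 9–20).

-3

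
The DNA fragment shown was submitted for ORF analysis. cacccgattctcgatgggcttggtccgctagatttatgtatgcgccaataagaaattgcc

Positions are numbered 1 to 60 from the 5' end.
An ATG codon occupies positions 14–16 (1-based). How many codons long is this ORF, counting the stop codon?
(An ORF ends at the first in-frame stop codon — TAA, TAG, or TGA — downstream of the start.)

Codons from position 14: ATG (14–16), GGC (17–19), TTG (20–22), GTC (23–25), CGC (26–28), TAG (29–31).
TAG is the first in-frame stop; that's 6 codons including the stop.

6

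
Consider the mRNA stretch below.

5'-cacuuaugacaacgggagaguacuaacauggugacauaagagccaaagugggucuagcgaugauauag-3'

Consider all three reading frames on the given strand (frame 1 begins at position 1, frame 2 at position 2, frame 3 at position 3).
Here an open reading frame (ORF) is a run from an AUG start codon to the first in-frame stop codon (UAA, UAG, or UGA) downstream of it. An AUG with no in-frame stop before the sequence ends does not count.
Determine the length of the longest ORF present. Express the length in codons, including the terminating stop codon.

7

Frame 1: CAC UUA UGA CAA CGG GAG AGU ACU AAC AUG GUG ACA UAA GAG CCA AAG UGG GUC UAG CGA UGA UAU — AUG at 28, stop UAA at 37 → 12 nt.
Frame 2: ACU UAU GAC AAC GGG AGA GUA CUA ACA UGG UGA CAU AAG AGC CAA AGU GGG UCU AGC GAU GAU AUA — no AUG→stop ORF.
Frame 3: CUU AUG ACA ACG GGA GAG UAC UAA CAU GGU GAC AUA AGA GCC AAA GUG GGU CUA GCG AUG AUA UAG — AUG at 6, stop UAA at 24 → 21 nt; AUG at 60, stop UAG at 66 → 9 nt.
Longest: frame 3, positions 6–26, 21 nt = 7 codons = 6 aa. → 7 codons.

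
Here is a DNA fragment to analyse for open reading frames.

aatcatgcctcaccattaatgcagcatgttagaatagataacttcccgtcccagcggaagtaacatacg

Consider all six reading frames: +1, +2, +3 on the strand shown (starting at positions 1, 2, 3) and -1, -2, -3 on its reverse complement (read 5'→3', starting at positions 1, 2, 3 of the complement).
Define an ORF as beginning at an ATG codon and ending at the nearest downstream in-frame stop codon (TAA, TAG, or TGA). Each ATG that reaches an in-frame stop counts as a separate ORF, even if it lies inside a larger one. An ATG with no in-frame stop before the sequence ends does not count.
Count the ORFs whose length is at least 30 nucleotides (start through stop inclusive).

Reverse complement (5'→3'): CGTATGTTACTTCCGCTGGGACGGGAAGTTATCTATTCTAACATGCTGCATTAATGGTGAGGCATGATT
Frame +1: AAT CAT GCC TCA CCA TTA ATG CAG CAT GTT AGA ATA GAT AAC TTC CCG TCC CAG CGG AAG TAA CAT ACG — ATG at 19, stop TAA at 61 → 45 nt.
Frame +2: ATC ATG CCT CAC CAT TAA TGC AGC ATG TTA GAA TAG ATA ACT TCC CGT CCC AGC GGA AGT AAC ATA — ATG at 5, stop TAA at 17 → 15 nt; ATG at 26, stop TAG at 35 → 12 nt.
Frame +3: TCA TGC CTC ACC ATT AAT GCA GCA TGT TAG AAT AGA TAA CTT CCC GTC CCA GCG GAA GTA ACA TAC — no ATG→stop ORF.
Frame -1: CGT ATG TTA CTT CCG CTG GGA CGG GAA GTT ATC TAT TCT AAC ATG CTG CAT TAA TGG TGA GGC ATG ATT — ATG at 4, stop TAA at 52 → 51 nt; ATG at 43, stop TAA at 52 → 12 nt.
Frame -2: GTA TGT TAC TTC CGC TGG GAC GGG AAG TTA TCT ATT CTA ACA TGC TGC ATT AAT GGT GAG GCA TGA — no ATG→stop ORF.
Frame -3: TAT GTT ACT TCC GCT GGG ACG GGA AGT TAT CTA TTC TAA CAT GCT GCA TTA ATG GTG AGG CAT GAT — no ATG→stop ORF.
ORFs ≥ 30 nucleotides: frame +1 19–63 (45 nucleotides), frame -1 4–54 (51 nucleotides). Count = 2.

2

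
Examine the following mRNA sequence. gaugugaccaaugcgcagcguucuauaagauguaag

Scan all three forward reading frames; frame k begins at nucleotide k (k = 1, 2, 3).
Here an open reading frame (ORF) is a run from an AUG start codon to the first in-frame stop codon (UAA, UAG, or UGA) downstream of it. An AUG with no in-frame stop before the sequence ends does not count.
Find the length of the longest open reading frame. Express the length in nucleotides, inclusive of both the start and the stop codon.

18

Frame 1: GAU GUG ACC AAU GCG CAG CGU UCU AUA AGA UGU AAG — no AUG→stop ORF.
Frame 2: AUG UGA CCA AUG CGC AGC GUU CUA UAA GAU GUA — AUG at 2, stop UGA at 5 → 6 nt; AUG at 11, stop UAA at 26 → 18 nt.
Frame 3: UGU GAC CAA UGC GCA GCG UUC UAU AAG AUG UAA — AUG at 30, stop UAA at 33 → 6 nt.
Longest: frame 2, positions 11–28, 18 nt = 6 codons = 5 aa. → 18 nucleotides.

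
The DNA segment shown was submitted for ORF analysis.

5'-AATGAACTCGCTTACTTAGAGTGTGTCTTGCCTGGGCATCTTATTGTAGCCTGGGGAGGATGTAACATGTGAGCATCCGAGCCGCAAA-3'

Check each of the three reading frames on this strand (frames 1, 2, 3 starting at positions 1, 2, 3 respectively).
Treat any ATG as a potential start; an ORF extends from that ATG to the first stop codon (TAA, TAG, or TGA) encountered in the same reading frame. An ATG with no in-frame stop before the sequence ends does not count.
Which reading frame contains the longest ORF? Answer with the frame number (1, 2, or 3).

2

Frame 1: AAT GAA CTC GCT TAC TTA GAG TGT GTC TTG CCT GGG CAT CTT ATT GTA GCC TGG GGA GGA TGT AAC ATG TGA GCA TCC GAG CCG CAA — ATG at 67, stop TGA at 70 → 6 nt.
Frame 2: ATG AAC TCG CTT ACT TAG AGT GTG TCT TGC CTG GGC ATC TTA TTG TAG CCT GGG GAG GAT GTA ACA TGT GAG CAT CCG AGC CGC AAA — ATG at 2, stop TAG at 17 → 18 nt.
Frame 3: TGA ACT CGC TTA CTT AGA GTG TGT CTT GCC TGG GCA TCT TAT TGT AGC CTG GGG AGG ATG TAA CAT GTG AGC ATC CGA GCC GCA — ATG at 60, stop TAA at 63 → 6 nt.
Longest ORF is 18 nt in frame 2 (positions 2–19).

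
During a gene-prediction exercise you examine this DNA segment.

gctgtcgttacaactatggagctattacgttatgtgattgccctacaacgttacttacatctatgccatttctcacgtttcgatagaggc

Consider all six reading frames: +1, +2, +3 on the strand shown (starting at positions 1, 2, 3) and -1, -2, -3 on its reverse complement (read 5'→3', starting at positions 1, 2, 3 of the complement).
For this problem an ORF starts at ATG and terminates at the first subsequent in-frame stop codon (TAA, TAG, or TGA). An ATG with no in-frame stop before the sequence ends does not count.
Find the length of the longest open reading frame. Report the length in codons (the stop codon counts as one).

Reverse complement (5'→3'): GCCTCTATCGAAACGTGAGAAATGGCATAGATGTAAGTAACGTTGTAGGGCAATCACATAACGTAATAGCTCCATAGTTGTAACGACAGC
Frame +1: GCT GTC GTT ACA ACT ATG GAG CTA TTA CGT TAT GTG ATT GCC CTA CAA CGT TAC TTA CAT CTA TGC CAT TTC TCA CGT TTC GAT AGA GGC — no ATG→stop ORF.
Frame +2: CTG TCG TTA CAA CTA TGG AGC TAT TAC GTT ATG TGA TTG CCC TAC AAC GTT ACT TAC ATC TAT GCC ATT TCT CAC GTT TCG ATA GAG — ATG at 32, stop TGA at 35 → 6 nt.
Frame +3: TGT CGT TAC AAC TAT GGA GCT ATT ACG TTA TGT GAT TGC CCT ACA ACG TTA CTT ACA TCT ATG CCA TTT CTC ACG TTT CGA TAG AGG — ATG at 63, stop TAG at 84 → 24 nt.
Frame -1: GCC TCT ATC GAA ACG TGA GAA ATG GCA TAG ATG TAA GTA ACG TTG TAG GGC AAT CAC ATA ACG TAA TAG CTC CAT AGT TGT AAC GAC AGC — ATG at 22, stop TAG at 28 → 9 nt; ATG at 31, stop TAA at 34 → 6 nt.
Frame -2: CCT CTA TCG AAA CGT GAG AAA TGG CAT AGA TGT AAG TAA CGT TGT AGG GCA ATC ACA TAA CGT AAT AGC TCC ATA GTT GTA ACG ACA — no ATG→stop ORF.
Frame -3: CTC TAT CGA AAC GTG AGA AAT GGC ATA GAT GTA AGT AAC GTT GTA GGG CAA TCA CAT AAC GTA ATA GCT CCA TAG TTG TAA CGA CAG — no ATG→stop ORF.
Longest: frame +3, positions 63–86, 24 nt = 8 codons = 7 aa. → 8 codons.

8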